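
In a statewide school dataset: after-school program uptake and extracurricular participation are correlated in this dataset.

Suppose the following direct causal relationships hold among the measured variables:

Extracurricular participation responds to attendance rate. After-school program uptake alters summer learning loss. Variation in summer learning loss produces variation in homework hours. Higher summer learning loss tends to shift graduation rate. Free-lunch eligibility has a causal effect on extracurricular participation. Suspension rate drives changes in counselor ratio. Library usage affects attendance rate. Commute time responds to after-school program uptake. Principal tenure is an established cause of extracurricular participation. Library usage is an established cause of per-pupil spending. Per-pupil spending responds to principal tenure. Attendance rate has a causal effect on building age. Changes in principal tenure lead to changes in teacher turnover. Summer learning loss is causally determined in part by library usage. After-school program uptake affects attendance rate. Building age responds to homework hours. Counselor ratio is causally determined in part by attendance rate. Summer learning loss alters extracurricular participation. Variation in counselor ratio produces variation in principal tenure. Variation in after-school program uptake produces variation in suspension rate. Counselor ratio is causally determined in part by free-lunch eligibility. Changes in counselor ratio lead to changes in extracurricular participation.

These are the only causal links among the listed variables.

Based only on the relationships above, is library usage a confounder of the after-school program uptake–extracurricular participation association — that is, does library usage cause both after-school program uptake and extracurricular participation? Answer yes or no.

Library usage has no stated causal path to after-school program uptake. A confounder must cause both variables, so library usage does not qualify.

no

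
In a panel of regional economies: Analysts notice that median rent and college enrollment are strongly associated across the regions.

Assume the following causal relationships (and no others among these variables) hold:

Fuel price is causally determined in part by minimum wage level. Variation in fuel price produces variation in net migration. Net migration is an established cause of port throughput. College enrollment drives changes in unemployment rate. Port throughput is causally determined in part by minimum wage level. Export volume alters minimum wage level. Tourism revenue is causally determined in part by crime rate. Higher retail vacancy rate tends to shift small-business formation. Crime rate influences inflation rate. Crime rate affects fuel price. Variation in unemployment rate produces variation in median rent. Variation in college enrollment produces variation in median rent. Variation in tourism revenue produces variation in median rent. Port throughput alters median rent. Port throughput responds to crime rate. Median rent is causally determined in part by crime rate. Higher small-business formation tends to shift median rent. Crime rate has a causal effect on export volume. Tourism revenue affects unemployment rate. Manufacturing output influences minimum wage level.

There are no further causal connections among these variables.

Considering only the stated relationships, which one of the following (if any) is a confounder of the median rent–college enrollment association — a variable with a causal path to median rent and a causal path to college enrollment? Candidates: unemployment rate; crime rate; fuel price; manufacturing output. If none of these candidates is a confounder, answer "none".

none

None of the listed candidates has causal paths to both median rent and college enrollment in the stated relationships, so none is a common cause.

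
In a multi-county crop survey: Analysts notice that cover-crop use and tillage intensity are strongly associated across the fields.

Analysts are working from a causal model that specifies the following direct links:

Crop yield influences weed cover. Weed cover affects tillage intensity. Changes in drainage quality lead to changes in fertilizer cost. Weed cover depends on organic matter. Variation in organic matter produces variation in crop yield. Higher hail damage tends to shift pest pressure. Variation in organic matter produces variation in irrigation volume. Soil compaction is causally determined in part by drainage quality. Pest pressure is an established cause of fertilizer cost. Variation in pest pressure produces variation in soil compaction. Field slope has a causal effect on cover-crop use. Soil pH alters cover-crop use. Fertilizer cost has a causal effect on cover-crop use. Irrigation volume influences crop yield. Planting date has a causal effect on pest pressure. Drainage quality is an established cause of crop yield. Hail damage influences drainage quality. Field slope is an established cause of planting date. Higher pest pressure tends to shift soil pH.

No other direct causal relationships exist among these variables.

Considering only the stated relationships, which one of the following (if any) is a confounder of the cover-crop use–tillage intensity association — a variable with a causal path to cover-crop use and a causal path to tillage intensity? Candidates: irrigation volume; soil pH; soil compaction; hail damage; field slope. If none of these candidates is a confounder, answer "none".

hail damage

Hail damage causes cover-crop use (hail damage → drainage quality → fertilizer cost → cover-crop use) and also causes tillage intensity (hail damage → drainage quality → crop yield → weed cover → tillage intensity); it is a common cause of both.
Each of the other candidates lacks a causal path to at least one of cover-crop use and tillage intensity, so they do not confound the relationship.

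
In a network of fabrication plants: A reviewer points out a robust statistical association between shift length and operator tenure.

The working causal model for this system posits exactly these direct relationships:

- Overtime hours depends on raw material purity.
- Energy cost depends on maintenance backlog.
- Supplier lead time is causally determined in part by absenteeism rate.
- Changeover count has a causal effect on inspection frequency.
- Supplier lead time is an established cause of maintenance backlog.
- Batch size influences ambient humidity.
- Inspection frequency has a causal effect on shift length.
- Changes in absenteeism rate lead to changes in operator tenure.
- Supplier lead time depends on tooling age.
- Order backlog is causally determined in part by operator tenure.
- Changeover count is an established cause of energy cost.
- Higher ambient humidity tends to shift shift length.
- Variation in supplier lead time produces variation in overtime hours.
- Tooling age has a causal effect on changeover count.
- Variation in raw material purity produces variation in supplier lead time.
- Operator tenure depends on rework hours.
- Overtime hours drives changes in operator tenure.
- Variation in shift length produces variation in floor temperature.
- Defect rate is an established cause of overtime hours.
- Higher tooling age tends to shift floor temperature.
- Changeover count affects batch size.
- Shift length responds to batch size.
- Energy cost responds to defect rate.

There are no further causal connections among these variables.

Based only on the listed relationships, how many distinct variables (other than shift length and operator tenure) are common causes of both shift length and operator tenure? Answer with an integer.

The common causes are: tooling age (to shift length via tooling age → changeover count → batch size → shift length; to operator tenure via tooling age → supplier lead time → overtime hours → operator tenure).
Every other variable lacks a causal path to at least one of shift length and operator tenure.

1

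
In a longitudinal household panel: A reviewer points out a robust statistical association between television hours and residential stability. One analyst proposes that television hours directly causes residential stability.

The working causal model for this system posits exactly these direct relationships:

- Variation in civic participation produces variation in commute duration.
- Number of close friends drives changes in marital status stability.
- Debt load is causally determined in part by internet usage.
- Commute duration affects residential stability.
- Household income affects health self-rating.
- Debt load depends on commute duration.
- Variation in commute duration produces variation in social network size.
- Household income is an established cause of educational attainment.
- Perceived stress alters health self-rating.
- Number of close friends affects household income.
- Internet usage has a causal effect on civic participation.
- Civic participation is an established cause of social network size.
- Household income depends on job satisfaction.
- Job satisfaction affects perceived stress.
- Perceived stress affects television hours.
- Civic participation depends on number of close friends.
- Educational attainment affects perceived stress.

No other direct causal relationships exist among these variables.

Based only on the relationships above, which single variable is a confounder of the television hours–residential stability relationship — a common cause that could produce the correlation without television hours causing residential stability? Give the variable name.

number of close friends

Number of close friends has a causal path to television hours (number of close friends → household income → educational attainment → perceived stress → television hours) and a separate causal path to residential stability (number of close friends → civic participation → commute duration → residential stability), so it is a common cause of both.
No stated relationship gives television hours a causal route to residential stability, so the correlation is explained by the shared upstream cause rather than a direct effect.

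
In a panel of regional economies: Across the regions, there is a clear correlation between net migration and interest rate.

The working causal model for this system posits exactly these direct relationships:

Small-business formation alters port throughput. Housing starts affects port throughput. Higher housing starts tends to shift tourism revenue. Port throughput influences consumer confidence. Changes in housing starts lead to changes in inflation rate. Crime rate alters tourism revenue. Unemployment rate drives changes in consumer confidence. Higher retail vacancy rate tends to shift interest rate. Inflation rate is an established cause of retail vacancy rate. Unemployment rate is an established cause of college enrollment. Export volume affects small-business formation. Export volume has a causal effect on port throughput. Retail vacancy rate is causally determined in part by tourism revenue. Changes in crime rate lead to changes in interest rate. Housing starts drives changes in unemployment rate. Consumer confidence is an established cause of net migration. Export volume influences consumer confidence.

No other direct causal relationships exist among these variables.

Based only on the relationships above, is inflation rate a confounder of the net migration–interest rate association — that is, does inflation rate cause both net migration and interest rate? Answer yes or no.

no

Inflation rate has no stated causal path to net migration. A confounder must cause both variables, so inflation rate does not qualify.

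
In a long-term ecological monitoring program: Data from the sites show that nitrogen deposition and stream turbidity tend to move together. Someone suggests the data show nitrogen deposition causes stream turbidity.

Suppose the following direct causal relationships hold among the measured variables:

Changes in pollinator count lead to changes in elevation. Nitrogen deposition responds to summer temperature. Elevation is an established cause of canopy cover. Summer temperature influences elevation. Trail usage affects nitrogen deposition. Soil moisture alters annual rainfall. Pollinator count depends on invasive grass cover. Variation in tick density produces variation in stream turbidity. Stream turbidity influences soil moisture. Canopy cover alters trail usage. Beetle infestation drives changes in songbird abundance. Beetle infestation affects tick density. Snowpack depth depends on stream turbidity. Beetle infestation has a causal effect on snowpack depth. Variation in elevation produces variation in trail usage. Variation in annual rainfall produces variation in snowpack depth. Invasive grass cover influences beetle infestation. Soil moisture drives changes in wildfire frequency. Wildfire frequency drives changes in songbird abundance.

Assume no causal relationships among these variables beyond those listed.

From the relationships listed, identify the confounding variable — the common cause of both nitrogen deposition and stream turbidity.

Invasive grass cover has a causal path to nitrogen deposition (invasive grass cover → pollinator count → elevation → trail usage → nitrogen deposition) and a separate causal path to stream turbidity (invasive grass cover → beetle infestation → tick density → stream turbidity), so it is a common cause of both.
No stated relationship gives nitrogen deposition a causal route to stream turbidity, so the correlation is explained by the shared upstream cause rather than a direct effect.

invasive grass cover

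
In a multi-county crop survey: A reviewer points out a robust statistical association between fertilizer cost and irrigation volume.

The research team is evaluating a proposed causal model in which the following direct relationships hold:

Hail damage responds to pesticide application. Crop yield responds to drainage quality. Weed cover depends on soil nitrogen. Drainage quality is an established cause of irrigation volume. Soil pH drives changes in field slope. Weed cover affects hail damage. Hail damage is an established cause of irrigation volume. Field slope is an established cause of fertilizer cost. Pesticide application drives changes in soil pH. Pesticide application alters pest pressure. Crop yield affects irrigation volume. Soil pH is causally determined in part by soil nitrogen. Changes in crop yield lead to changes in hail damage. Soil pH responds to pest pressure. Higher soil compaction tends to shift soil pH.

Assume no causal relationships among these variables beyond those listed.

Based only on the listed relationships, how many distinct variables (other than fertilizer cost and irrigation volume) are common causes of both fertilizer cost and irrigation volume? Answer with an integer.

The common causes are: pesticide application (to fertilizer cost via pesticide application → soil pH → field slope → fertilizer cost; to irrigation volume via pesticide application → hail damage → irrigation volume); soil nitrogen (to fertilizer cost via soil nitrogen → soil pH → field slope → fertilizer cost; to irrigation volume via soil nitrogen → weed cover → hail damage → irrigation volume).
Every other variable lacks a causal path to at least one of fertilizer cost and irrigation volume.

2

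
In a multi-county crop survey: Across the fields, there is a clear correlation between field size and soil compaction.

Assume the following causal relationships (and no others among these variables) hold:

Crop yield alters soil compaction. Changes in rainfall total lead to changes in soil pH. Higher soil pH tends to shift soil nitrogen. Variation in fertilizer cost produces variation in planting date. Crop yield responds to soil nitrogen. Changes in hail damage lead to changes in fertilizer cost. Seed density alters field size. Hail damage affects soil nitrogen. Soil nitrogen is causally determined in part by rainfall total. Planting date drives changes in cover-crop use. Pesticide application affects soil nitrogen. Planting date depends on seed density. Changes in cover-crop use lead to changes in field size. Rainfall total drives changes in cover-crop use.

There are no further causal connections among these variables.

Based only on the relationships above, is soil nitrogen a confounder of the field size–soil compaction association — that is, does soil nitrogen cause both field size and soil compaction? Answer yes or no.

Soil nitrogen has no stated causal path to field size. A confounder must cause both variables, so soil nitrogen does not qualify.

no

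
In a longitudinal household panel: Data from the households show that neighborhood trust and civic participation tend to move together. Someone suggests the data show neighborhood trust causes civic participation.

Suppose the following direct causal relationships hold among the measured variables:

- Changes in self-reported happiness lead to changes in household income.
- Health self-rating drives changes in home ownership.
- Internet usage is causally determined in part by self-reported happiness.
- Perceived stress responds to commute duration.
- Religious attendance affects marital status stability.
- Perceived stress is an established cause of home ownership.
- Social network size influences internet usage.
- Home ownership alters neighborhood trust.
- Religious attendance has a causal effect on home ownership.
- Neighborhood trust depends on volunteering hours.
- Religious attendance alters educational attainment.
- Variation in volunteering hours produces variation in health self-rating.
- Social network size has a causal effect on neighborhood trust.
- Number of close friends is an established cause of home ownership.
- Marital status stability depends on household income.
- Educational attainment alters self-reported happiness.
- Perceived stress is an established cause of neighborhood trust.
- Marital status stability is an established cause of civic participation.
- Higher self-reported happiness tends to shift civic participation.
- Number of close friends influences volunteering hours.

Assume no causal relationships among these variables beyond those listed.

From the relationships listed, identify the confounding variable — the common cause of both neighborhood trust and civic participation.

religious attendance

Religious attendance has a causal path to neighborhood trust (religious attendance → home ownership → neighborhood trust) and a separate causal path to civic participation (religious attendance → marital status stability → civic participation), so it is a common cause of both.
No stated relationship gives neighborhood trust a causal route to civic participation, so the correlation is explained by the shared upstream cause rather than a direct effect.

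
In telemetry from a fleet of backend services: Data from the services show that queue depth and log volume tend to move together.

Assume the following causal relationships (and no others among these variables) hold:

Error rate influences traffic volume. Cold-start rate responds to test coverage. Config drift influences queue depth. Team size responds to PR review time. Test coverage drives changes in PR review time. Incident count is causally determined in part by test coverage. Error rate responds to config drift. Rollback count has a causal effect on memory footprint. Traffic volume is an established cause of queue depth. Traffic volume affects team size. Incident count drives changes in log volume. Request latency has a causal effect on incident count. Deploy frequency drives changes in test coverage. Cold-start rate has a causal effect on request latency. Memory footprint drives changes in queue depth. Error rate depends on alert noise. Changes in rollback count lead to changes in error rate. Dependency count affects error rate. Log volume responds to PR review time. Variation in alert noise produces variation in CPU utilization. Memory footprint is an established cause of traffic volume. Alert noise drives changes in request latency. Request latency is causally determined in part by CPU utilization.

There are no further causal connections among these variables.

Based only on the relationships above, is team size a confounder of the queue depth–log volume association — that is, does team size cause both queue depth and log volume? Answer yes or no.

Team size has no stated causal path to either queue depth or log volume. A confounder must cause both variables, so team size does not qualify.

no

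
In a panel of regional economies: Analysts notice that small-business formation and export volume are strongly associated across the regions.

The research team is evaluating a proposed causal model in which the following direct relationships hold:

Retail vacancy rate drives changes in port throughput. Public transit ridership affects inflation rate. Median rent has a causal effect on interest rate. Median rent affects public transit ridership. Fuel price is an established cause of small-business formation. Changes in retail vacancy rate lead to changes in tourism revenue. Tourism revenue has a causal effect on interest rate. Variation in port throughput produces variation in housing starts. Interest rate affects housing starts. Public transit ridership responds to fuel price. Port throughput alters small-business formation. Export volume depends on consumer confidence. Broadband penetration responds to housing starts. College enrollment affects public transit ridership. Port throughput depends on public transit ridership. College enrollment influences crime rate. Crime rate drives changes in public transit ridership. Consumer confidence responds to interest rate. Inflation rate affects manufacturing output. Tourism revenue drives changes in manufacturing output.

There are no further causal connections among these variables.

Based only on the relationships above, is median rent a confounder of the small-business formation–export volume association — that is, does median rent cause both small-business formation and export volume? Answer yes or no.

Median rent has a causal path to small-business formation (median rent → public transit ridership → port throughput → small-business formation) and to export volume (median rent → interest rate → consumer confidence → export volume), so it is a common cause of both — a confounder.

yes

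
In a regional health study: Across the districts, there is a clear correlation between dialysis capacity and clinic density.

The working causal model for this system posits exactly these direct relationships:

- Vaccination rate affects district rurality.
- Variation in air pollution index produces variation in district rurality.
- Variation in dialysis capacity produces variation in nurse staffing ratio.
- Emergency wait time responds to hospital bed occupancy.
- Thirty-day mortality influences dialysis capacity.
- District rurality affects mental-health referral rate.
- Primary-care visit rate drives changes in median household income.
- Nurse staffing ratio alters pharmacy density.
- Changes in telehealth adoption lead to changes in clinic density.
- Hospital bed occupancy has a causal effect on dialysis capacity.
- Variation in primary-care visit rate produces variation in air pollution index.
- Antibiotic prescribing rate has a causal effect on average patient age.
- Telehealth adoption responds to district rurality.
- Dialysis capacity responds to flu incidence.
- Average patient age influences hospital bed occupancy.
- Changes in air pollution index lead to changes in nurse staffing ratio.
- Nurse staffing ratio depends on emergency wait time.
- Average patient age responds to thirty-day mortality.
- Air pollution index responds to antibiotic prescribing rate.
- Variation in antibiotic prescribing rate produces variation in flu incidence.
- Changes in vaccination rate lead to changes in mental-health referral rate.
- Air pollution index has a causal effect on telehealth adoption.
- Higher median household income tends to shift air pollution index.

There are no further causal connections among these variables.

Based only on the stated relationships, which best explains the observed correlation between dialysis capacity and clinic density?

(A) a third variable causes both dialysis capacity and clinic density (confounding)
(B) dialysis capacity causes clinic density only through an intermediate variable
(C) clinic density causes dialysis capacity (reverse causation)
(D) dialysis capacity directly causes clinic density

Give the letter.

Antibiotic prescribing rate causes dialysis capacity (antibiotic prescribing rate → flu incidence → dialysis capacity) and clinic density (antibiotic prescribing rate → air pollution index → telehealth adoption → clinic density) — a common cause creating the correlation.
There is no stated path from dialysis capacity to clinic density or from clinic density to dialysis capacity, so neither direct nor reverse causation applies.

A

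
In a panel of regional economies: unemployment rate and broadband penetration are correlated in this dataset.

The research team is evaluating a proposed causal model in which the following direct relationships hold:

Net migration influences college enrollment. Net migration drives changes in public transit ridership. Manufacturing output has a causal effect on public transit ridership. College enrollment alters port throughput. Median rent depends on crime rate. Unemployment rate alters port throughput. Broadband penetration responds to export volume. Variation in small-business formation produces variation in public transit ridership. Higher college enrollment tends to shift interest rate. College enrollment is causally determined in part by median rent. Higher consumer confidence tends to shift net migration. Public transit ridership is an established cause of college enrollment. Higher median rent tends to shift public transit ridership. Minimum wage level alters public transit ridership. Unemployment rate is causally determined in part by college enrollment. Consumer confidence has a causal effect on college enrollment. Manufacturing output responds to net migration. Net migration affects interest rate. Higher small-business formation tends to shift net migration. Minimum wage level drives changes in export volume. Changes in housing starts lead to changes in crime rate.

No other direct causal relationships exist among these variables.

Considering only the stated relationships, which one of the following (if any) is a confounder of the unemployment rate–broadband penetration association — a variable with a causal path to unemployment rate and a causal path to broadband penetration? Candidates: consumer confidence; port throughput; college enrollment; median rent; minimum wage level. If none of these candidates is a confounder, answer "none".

minimum wage level

Minimum wage level causes unemployment rate (minimum wage level → public transit ridership → college enrollment → unemployment rate) and also causes broadband penetration (minimum wage level → export volume → broadband penetration); it is a common cause of both.
Each of the other candidates lacks a causal path to at least one of unemployment rate and broadband penetration, so they do not confound the relationship.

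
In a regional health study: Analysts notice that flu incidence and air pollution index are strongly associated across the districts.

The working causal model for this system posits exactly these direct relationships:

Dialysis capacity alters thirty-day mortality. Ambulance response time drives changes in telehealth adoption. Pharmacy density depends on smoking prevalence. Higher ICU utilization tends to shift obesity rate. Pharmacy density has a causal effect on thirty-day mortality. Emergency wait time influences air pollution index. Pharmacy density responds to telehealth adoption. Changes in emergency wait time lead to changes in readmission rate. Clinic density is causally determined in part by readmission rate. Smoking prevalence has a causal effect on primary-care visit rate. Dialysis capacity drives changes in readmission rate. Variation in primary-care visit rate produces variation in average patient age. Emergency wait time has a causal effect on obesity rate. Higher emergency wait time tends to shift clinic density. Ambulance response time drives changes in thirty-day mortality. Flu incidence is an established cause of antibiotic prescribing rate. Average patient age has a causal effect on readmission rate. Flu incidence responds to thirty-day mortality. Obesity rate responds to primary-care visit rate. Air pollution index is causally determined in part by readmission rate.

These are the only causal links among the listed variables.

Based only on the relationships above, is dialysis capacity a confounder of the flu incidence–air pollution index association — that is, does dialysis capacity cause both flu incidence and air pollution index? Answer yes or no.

Dialysis capacity has a causal path to flu incidence (dialysis capacity → thirty-day mortality → flu incidence) and to air pollution index (dialysis capacity → readmission rate → air pollution index), so it is a common cause of both — a confounder.

yes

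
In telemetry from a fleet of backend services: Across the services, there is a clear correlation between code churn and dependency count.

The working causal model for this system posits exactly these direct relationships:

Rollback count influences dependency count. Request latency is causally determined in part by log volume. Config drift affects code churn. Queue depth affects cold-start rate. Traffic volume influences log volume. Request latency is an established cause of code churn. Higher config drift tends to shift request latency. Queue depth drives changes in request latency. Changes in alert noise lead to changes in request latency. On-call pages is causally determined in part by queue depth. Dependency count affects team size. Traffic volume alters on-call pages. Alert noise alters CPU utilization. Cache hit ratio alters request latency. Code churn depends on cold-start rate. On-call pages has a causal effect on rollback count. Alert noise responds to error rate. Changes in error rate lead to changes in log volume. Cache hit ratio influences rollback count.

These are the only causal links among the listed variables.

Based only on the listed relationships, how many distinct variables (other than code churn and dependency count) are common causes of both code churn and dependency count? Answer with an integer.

The common causes are: cache hit ratio (to code churn via cache hit ratio → request latency → code churn; to dependency count via cache hit ratio → rollback count → dependency count); queue depth (to code churn via queue depth → cold-start rate → code churn; to dependency count via queue depth → on-call pages → rollback count → dependency count); traffic volume (to code churn via traffic volume → log volume → request latency → code churn; to dependency count via traffic volume → on-call pages → rollback count → dependency count).
Every other variable lacks a causal path to at least one of code churn and dependency count.

3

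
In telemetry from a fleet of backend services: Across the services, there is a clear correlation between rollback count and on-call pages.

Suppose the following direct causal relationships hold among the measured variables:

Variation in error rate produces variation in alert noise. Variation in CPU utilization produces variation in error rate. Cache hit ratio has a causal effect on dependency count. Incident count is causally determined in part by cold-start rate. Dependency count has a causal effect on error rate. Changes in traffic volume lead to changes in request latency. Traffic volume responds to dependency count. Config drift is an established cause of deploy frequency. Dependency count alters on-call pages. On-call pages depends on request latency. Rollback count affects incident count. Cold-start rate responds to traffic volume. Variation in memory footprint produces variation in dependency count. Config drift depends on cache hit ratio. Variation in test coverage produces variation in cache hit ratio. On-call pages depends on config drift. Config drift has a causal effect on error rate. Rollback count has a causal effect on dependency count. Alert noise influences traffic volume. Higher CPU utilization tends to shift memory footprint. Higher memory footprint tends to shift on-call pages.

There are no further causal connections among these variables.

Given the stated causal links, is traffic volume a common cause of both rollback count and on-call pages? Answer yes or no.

Traffic volume has no stated causal path to rollback count. A confounder must cause both variables, so traffic volume does not qualify.

no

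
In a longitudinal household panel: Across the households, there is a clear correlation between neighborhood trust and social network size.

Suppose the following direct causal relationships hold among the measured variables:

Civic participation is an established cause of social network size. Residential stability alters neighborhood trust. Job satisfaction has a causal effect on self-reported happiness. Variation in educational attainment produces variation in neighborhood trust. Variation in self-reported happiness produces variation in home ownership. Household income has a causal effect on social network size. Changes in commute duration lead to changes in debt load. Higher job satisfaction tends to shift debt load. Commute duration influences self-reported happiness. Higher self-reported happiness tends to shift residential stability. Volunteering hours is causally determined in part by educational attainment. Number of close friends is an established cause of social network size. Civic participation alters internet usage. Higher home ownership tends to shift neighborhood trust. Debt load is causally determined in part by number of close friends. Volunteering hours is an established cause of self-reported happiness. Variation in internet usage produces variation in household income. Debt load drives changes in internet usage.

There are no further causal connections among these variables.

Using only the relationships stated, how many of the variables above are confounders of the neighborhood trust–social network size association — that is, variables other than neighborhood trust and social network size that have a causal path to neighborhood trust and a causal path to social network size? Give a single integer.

The common causes are: commute duration (to neighborhood trust via commute duration → self-reported happiness → home ownership → neighborhood trust; to social network size via commute duration → debt load → internet usage → household income → social network size); job satisfaction (to neighborhood trust via job satisfaction → self-reported happiness → home ownership → neighborhood trust; to social network size via job satisfaction → debt load → internet usage → household income → social network size).
Every other variable lacks a causal path to at least one of neighborhood trust and social network size.

2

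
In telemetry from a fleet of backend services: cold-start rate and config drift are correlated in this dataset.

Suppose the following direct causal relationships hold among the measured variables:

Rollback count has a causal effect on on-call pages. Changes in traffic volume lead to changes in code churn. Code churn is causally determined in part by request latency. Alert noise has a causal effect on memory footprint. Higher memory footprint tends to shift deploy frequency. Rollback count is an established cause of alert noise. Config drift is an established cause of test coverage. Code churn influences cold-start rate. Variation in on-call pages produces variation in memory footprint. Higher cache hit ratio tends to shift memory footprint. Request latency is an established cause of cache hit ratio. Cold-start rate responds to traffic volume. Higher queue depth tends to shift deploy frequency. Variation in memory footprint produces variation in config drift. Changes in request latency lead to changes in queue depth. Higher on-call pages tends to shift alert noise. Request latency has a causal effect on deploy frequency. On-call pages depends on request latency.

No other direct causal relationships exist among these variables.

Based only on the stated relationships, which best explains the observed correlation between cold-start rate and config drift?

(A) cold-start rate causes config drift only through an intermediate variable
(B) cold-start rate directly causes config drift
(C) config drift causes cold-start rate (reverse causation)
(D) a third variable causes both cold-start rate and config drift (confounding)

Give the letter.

Request latency causes cold-start rate (request latency → code churn → cold-start rate) and config drift (request latency → on-call pages → memory footprint → config drift) — a common cause creating the correlation.
There is no stated path from cold-start rate to config drift or from config drift to cold-start rate, so neither direct nor reverse causation applies.

D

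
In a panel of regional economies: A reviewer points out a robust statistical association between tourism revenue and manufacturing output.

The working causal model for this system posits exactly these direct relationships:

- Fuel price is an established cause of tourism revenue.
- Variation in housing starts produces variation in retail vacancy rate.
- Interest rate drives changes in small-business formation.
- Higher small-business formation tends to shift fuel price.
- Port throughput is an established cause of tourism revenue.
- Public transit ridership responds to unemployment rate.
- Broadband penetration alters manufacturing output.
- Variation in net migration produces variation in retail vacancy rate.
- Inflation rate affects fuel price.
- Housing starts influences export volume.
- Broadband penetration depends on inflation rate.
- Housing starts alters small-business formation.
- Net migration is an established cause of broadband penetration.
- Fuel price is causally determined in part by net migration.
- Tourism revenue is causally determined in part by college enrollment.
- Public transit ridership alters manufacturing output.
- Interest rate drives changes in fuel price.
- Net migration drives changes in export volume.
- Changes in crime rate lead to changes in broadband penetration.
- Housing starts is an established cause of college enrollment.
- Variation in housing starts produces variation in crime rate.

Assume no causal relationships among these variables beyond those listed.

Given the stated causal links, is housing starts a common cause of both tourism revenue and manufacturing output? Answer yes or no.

Housing starts has a causal path to tourism revenue (housing starts → college enrollment → tourism revenue) and to manufacturing output (housing starts → crime rate → broadband penetration → manufacturing output), so it is a common cause of both — a confounder.

yes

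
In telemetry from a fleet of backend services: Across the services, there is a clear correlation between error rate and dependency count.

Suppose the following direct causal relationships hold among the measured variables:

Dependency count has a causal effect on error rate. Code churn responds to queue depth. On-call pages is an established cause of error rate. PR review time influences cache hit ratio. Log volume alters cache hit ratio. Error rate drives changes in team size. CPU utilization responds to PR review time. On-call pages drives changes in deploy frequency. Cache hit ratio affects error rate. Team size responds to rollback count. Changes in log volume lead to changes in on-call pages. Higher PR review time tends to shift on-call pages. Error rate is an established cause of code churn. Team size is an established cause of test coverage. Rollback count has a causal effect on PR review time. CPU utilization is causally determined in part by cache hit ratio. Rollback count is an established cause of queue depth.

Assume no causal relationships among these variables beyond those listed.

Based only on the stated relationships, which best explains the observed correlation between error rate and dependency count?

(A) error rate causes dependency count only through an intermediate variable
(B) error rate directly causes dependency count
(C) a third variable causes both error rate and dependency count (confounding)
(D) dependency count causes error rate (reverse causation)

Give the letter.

The stated link runs dependency count → error rate; error rate has no causal path to dependency count. No variable causes both, so confounding is ruled out. The correlation reflects reverse causation.

D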